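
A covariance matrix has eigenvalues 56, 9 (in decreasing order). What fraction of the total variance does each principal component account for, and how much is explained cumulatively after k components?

Step 1 — total variance = trace(Sigma) = Σ λ_i = 56 + 9 = 65.

Step 2 — fraction explained by component i = λ_i / Σ λ:
  PC1: 56/65 = 0.8615
  PC2: 9/65 = 0.1385

Step 3 — cumulative fraction after k components = (λ_1 + ... + λ_k) / Σ λ:
  k = 1: 56/65 = 0.8615
  k = 2: (56 + 9)/65 = 65/65 = 1

Summary (fraction, with percent):

explained: PC1 0.8615 (86.15%), PC2 0.1385 (13.85%);  cumulative: 0.8615, 1


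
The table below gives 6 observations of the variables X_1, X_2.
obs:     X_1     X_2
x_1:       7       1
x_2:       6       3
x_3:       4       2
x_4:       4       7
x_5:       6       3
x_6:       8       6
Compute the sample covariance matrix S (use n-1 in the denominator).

Step 1 — column means:
  mean(X_1) = (7 + 6 + 4 + 4 + 6 + 8) / 6 = 35/6 = 5.8333
  mean(X_2) = (1 + 3 + 2 + 7 + 3 + 6) / 6 = 22/6 = 3.6667

Step 2 — sample covariance S[i,j] = (1/(n-1)) · Σ_k (x_{k,i} - mean_i) · (x_{k,j} - mean_j), with n-1 = 5.
  S[X_1,X_1] = ((1.1667)·(1.1667) + (0.1667)·(0.1667) + (-1.8333)·(-1.8333) + (-1.8333)·(-1.8333) + (0.1667)·(0.1667) + (2.1667)·(2.1667)) / 5 = 12.8333/5 = 2.5667
  S[X_1,X_2] = ((1.1667)·(-2.6667) + (0.1667)·(-0.6667) + (-1.8333)·(-1.6667) + (-1.8333)·(3.3333) + (0.1667)·(-0.6667) + (2.1667)·(2.3333)) / 5 = -1.3333/5 = -0.2667
  S[X_2,X_2] = ((-2.6667)·(-2.6667) + (-0.6667)·(-0.6667) + (-1.6667)·(-1.6667) + (3.3333)·(3.3333) + (-0.6667)·(-0.6667) + (2.3333)·(2.3333)) / 5 = 27.3333/5 = 5.4667

S is symmetric (S[j,i] = S[i,j]). Assembling:

S = [[2.5667, -0.2667],
 [-0.2667, 5.4667]]


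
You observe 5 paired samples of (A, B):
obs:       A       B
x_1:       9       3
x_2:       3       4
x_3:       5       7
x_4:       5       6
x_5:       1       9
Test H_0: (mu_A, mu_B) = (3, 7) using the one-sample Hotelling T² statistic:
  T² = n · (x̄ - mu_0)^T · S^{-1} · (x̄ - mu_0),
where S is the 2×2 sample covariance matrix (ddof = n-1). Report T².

Step 1 — sample mean vector:
  mean(A) = (9 + 3 + 5 + 5 + 1) / 5 = 23/5 = 4.6
  mean(B) = (3 + 4 + 7 + 6 + 9) / 5 = 29/5 = 5.8
  x̄ = (4.6, 5.8),  deviation x̄ - mu_0 = (4.6, 5.8) - (3, 7) = (1.6, -1.2).

Step 2 — sample covariance matrix, S[i,j] = (1/(n-1)) · Σ_k (x_{k,i} - mean_i) · (x_{k,j} - mean_j), divisor n-1 = 4:
  S[A,A] = ((4.4)·(4.4) + (-1.6)·(-1.6) + (0.4)·(0.4) + (0.4)·(0.4) + (-3.6)·(-3.6)) / 4 = 35.2/4 = 8.8
  S[A,B] = ((4.4)·(-2.8) + (-1.6)·(-1.8) + (0.4)·(1.2) + (0.4)·(0.2) + (-3.6)·(3.2)) / 4 = -20.4/4 = -5.1
  S[B,B] = ((-2.8)·(-2.8) + (-1.8)·(-1.8) + (1.2)·(1.2) + (0.2)·(0.2) + (3.2)·(3.2)) / 4 = 22.8/4 = 5.7
  S = [[8.8, -5.1],
 [-5.1, 5.7]].

Step 3 — invert S. det(S) = 8.8·5.7 - (-5.1)² = 24.15.
  S^{-1} = (1/det) · [[d, -b], [-b, a]] = [[0.236, 0.2112],
 [0.2112, 0.3644]].

Step 4 — quadratic form (x̄ - mu_0)^T · S^{-1} · (x̄ - mu_0):
  S^{-1} · (x̄ - mu_0) = (0.1242, -0.0994),
  (x̄ - mu_0)^T · [...] = (1.6)·(0.1242) + (-1.2)·(-0.0994) = 0.318.

Step 5 — scale by n: T² = 5 · 0.318 = 1.5901.

T² ≈ 1.5901


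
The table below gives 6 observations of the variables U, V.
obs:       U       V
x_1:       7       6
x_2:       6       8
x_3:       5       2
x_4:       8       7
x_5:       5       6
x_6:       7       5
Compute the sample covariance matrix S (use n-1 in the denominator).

Step 1 — column means:
  mean(U) = (7 + 6 + 5 + 8 + 5 + 7) / 6 = 38/6 = 6.3333
  mean(V) = (6 + 8 + 2 + 7 + 6 + 5) / 6 = 34/6 = 5.6667

Step 2 — sample covariance S[i,j] = (1/(n-1)) · Σ_k (x_{k,i} - mean_i) · (x_{k,j} - mean_j), with n-1 = 5.
  S[U,U] = ((0.6667)·(0.6667) + (-0.3333)·(-0.3333) + (-1.3333)·(-1.3333) + (1.6667)·(1.6667) + (-1.3333)·(-1.3333) + (0.6667)·(0.6667)) / 5 = 7.3333/5 = 1.4667
  S[U,V] = ((0.6667)·(0.3333) + (-0.3333)·(2.3333) + (-1.3333)·(-3.6667) + (1.6667)·(1.3333) + (-1.3333)·(0.3333) + (0.6667)·(-0.6667)) / 5 = 5.6667/5 = 1.1333
  S[V,V] = ((0.3333)·(0.3333) + (2.3333)·(2.3333) + (-3.6667)·(-3.6667) + (1.3333)·(1.3333) + (0.3333)·(0.3333) + (-0.6667)·(-0.6667)) / 5 = 21.3333/5 = 4.2667

S is symmetric (S[j,i] = S[i,j]). Assembling:

S = [[1.4667, 1.1333],
 [1.1333, 4.2667]]


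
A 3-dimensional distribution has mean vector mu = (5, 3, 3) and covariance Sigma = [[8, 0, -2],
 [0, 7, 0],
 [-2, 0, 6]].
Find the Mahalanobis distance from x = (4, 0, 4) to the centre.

Step 1 — centre the observation: (x - mu) = (-1, -3, 1).

Step 2 — invert Sigma (cofactor / det for 3×3, or solve directly):
  Sigma^{-1} = [[0.1364, 0, 0.0455],
 [0, 0.1429, 0],
 [0.0455, 0, 0.1818]].

Step 3 — form the quadratic (x - mu)^T · Sigma^{-1} · (x - mu):
  Sigma^{-1} · (x - mu) = (-0.0909, -0.4286, 0.1364).
  (x - mu)^T · [Sigma^{-1} · (x - mu)] = (-1)·(-0.0909) + (-3)·(-0.4286) + (1)·(0.1364) = 1.513.

Step 4 — take square root: d = √(1.513) ≈ 1.23.

d(x, mu) = √(1.513) ≈ 1.23


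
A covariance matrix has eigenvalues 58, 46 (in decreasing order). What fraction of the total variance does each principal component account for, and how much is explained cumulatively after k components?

Step 1 — total variance = trace(Sigma) = Σ λ_i = 58 + 46 = 104.

Step 2 — fraction explained by component i = λ_i / Σ λ:
  PC1: 58/104 = 0.5577
  PC2: 46/104 = 0.4423

Step 3 — cumulative fraction after k components = (λ_1 + ... + λ_k) / Σ λ:
  k = 1: 58/104 = 0.5577
  k = 2: (58 + 46)/104 = 104/104 = 1

Summary (fraction, with percent):

explained: PC1 0.5577 (55.77%), PC2 0.4423 (44.23%);  cumulative: 0.5577, 1


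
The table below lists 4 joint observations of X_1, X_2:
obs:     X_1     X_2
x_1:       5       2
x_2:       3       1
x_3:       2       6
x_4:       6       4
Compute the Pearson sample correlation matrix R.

Step 1 — column means:
  mean(X_1) = (5 + 3 + 2 + 6) / 4 = 16/4 = 4
  mean(X_2) = (2 + 1 + 6 + 4) / 4 = 13/4 = 3.25

Step 2 — sample variances and covariances s[i,j] = (1/(n-1)) · Σ_k (x_{k,i} - mean_i) · (x_{k,j} - mean_j), with n-1 = 3:
  s[X_1,X_1] = ((1)·(1) + (-1)·(-1) + (-2)·(-2) + (2)·(2)) / 3 = 10/3 = 3.3333
  s[X_1,X_2] = ((1)·(-1.25) + (-1)·(-2.25) + (-2)·(2.75) + (2)·(0.75)) / 3 = -3/3 = -1
  s[X_2,X_2] = ((-1.25)·(-1.25) + (-2.25)·(-2.25) + (2.75)·(2.75) + (0.75)·(0.75)) / 3 = 14.75/3 = 4.9167
  Sample standard deviations s_i = √(s[i,i]):
  s(X_1) = √(3.3333) = 1.8257
  s(X_2) = √(4.9167) = 2.2174

Step 3 — r_{ij} = s_{ij} / (s_i · s_j):
  r[X_1,X_1] = 1 (diagonal).
  r[X_1,X_2] = -1 / (1.8257 · 2.2174) = -1 / 4.0483 = -0.247
  r[X_2,X_2] = 1 (diagonal).

R is symmetric with unit diagonal. Assembling:

R = [[1, -0.247],
 [-0.247, 1]]


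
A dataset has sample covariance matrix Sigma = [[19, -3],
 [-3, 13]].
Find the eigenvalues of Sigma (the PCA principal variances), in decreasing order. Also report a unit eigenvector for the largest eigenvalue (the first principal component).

Step 1 — characteristic polynomial of 2×2 Sigma:
  det(Sigma - λI) = λ² - trace · λ + det = 0.
  trace = 19 + 13 = 32, det = 19·13 - (-3)² = 238.
Step 2 — discriminant:
  Δ = trace² - 4·det = 1024 - 952 = 72.
Step 3 — eigenvalues:
  λ = (trace ± √Δ)/2 = (32 ± 8.4853)/2,
  λ_1 = 20.2426,  λ_2 = 11.7574.

Step 4 — unit eigenvector for λ_1: solve (Sigma - λ_1 I)v = 0. First row:
  (19 - 20.2426)·v_x + (-3)·v_y = 0, i.e. (-1.2426)·v_x + (-3)·v_y = 0,
  so v ∝ (b, λ_1 - a) = (-3, 1.2426); multiply by -1 so the first entry is positive: u = (3, -1.2426).
  ||u|| = √((3)² + (-1.2426)²) = √(10.5442) ≈ 3.2472,
  v_1 = u/||u|| ≈ (0.9239, -0.3827) (||v_1|| = 1).

λ_1 = 20.2426,  λ_2 = 11.7574;  v_1 ≈ (0.9239, -0.3827)


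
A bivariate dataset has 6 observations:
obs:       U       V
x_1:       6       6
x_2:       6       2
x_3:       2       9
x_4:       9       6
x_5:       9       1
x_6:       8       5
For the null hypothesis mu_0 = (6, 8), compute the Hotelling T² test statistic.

Step 1 — sample mean vector:
  mean(U) = (6 + 6 + 2 + 9 + 9 + 8) / 6 = 40/6 = 6.6667
  mean(V) = (6 + 2 + 9 + 6 + 1 + 5) / 6 = 29/6 = 4.8333
  x̄ = (6.6667, 4.8333),  deviation x̄ - mu_0 = (6.6667, 4.8333) - (6, 8) = (0.6667, -3.1667).

Step 2 — sample covariance matrix, S[i,j] = (1/(n-1)) · Σ_k (x_{k,i} - mean_i) · (x_{k,j} - mean_j), divisor n-1 = 5:
  S[U,U] = ((-0.6667)·(-0.6667) + (-0.6667)·(-0.6667) + (-4.6667)·(-4.6667) + (2.3333)·(2.3333) + (2.3333)·(2.3333) + (1.3333)·(1.3333)) / 5 = 35.3333/5 = 7.0667
  S[U,V] = ((-0.6667)·(1.1667) + (-0.6667)·(-2.8333) + (-4.6667)·(4.1667) + (2.3333)·(1.1667) + (2.3333)·(-3.8333) + (1.3333)·(0.1667)) / 5 = -24.3333/5 = -4.8667
  S[V,V] = ((1.1667)·(1.1667) + (-2.8333)·(-2.8333) + (4.1667)·(4.1667) + (1.1667)·(1.1667) + (-3.8333)·(-3.8333) + (0.1667)·(0.1667)) / 5 = 42.8333/5 = 8.5667
  S = [[7.0667, -4.8667],
 [-4.8667, 8.5667]].

Step 3 — invert S. det(S) = 7.0667·8.5667 - (-4.8667)² = 36.8533.
  S^{-1} = (1/det) · [[d, -b], [-b, a]] = [[0.2325, 0.1321],
 [0.1321, 0.1918]].

Step 4 — quadratic form (x̄ - mu_0)^T · S^{-1} · (x̄ - mu_0):
  S^{-1} · (x̄ - mu_0) = (-0.2632, -0.5192),
  (x̄ - mu_0)^T · [...] = (0.6667)·(-0.2632) + (-3.1667)·(-0.5192) = 1.4686.

Step 5 — scale by n: T² = 6 · 1.4686 = 8.8115.

T² ≈ 8.8115


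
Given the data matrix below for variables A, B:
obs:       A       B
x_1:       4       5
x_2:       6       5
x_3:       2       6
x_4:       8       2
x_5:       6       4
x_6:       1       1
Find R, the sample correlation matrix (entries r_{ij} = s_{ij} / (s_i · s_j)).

Step 1 — column means:
  mean(A) = (4 + 6 + 2 + 8 + 6 + 1) / 6 = 27/6 = 4.5
  mean(B) = (5 + 5 + 6 + 2 + 4 + 1) / 6 = 23/6 = 3.8333

Step 2 — sample variances and covariances s[i,j] = (1/(n-1)) · Σ_k (x_{k,i} - mean_i) · (x_{k,j} - mean_j), with n-1 = 5:
  s[A,A] = ((-0.5)·(-0.5) + (1.5)·(1.5) + (-2.5)·(-2.5) + (3.5)·(3.5) + (1.5)·(1.5) + (-3.5)·(-3.5)) / 5 = 35.5/5 = 7.1
  s[A,B] = ((-0.5)·(1.1667) + (1.5)·(1.1667) + (-2.5)·(2.1667) + (3.5)·(-1.8333) + (1.5)·(0.1667) + (-3.5)·(-2.8333)) / 5 = -0.5/5 = -0.1
  s[B,B] = ((1.1667)·(1.1667) + (1.1667)·(1.1667) + (2.1667)·(2.1667) + (-1.8333)·(-1.8333) + (0.1667)·(0.1667) + (-2.8333)·(-2.8333)) / 5 = 18.8333/5 = 3.7667
  Sample standard deviations s_i = √(s[i,i]):
  s(A) = √(7.1) = 2.6646
  s(B) = √(3.7667) = 1.9408

Step 3 — r_{ij} = s_{ij} / (s_i · s_j):
  r[A,A] = 1 (diagonal).
  r[A,B] = -0.1 / (2.6646 · 1.9408) = -0.1 / 5.1714 = -0.0193
  r[B,B] = 1 (diagonal).

R is symmetric with unit diagonal. Assembling:

R = [[1, -0.0193],
 [-0.0193, 1]]


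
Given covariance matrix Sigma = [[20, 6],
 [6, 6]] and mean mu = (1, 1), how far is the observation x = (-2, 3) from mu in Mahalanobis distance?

Step 1 — centre the observation: (x - mu) = (-3, 2).

Step 2 — invert Sigma. det(Sigma) = 20·6 - (6)² = 84.
  Sigma^{-1} = (1/det) · [[d, -b], [-b, a]] = [[0.0714, -0.0714],
 [-0.0714, 0.2381]].

Step 3 — form the quadratic (x - mu)^T · Sigma^{-1} · (x - mu):
  Sigma^{-1} · (x - mu) = (-0.3571, 0.6905).
  (x - mu)^T · [Sigma^{-1} · (x - mu)] = (-3)·(-0.3571) + (2)·(0.6905) = 2.4524.

Step 4 — take square root: d = √(2.4524) ≈ 1.566.

d(x, mu) = √(2.4524) ≈ 1.566


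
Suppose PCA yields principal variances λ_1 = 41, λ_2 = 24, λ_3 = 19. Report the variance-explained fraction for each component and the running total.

Step 1 — total variance = trace(Sigma) = Σ λ_i = 41 + 24 + 19 = 84.

Step 2 — fraction explained by component i = λ_i / Σ λ:
  PC1: 41/84 = 0.4881
  PC2: 24/84 = 0.2857
  PC3: 19/84 = 0.2262

Step 3 — cumulative fraction after k components = (λ_1 + ... + λ_k) / Σ λ:
  k = 1: 41/84 = 0.4881
  k = 2: (41 + 24)/84 = 65/84 = 0.7738
  k = 3: (41 + 24 + 19)/84 = 84/84 = 1

Summary (fraction, with percent):

explained: PC1 0.4881 (48.81%), PC2 0.2857 (28.57%), PC3 0.2262 (22.62%);  cumulative: 0.4881, 0.7738, 1


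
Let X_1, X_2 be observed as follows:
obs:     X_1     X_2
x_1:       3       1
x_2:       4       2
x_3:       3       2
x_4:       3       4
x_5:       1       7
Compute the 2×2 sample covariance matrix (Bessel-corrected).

Step 1 — column means:
  mean(X_1) = (3 + 4 + 3 + 3 + 1) / 5 = 14/5 = 2.8
  mean(X_2) = (1 + 2 + 2 + 4 + 7) / 5 = 16/5 = 3.2

Step 2 — sample covariance S[i,j] = (1/(n-1)) · Σ_k (x_{k,i} - mean_i) · (x_{k,j} - mean_j), with n-1 = 4.
  S[X_1,X_1] = ((0.2)·(0.2) + (1.2)·(1.2) + (0.2)·(0.2) + (0.2)·(0.2) + (-1.8)·(-1.8)) / 4 = 4.8/4 = 1.2
  S[X_1,X_2] = ((0.2)·(-2.2) + (1.2)·(-1.2) + (0.2)·(-1.2) + (0.2)·(0.8) + (-1.8)·(3.8)) / 4 = -8.8/4 = -2.2
  S[X_2,X_2] = ((-2.2)·(-2.2) + (-1.2)·(-1.2) + (-1.2)·(-1.2) + (0.8)·(0.8) + (3.8)·(3.8)) / 4 = 22.8/4 = 5.7

S is symmetric (S[j,i] = S[i,j]). Assembling:

S = [[1.2, -2.2],
 [-2.2, 5.7]]


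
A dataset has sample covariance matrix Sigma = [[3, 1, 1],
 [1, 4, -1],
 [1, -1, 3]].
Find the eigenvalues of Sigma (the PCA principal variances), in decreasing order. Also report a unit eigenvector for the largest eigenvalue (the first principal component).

Step 1 — characteristic polynomial p(λ) = det(λI - Sigma) = λ³ - tr·λ² + c_1·λ - det, where tr = trace, c_1 = sum of the principal 2×2 minors, det = det(Sigma):
  tr = 3 + 4 + 3 = 10,
  c_1 = (3·4 - (1)²) + (3·3 - (1)²) + (4·3 - (-1)²) = 11 + 8 + 11 = 30,
  det = 3·(4·3 - (-1)²) - (1)·((1)·3 - (-1)·(1)) + (1)·((1)·(-1) - 4·(1)) = 3·(11) - (1)·(4) + (1)·(-5) = 24.
  So p(λ) = λ³ - 10λ² + 30λ - 24.
Step 2 — look for an integer root (rational root theorem: any rational root is an integer divisor of 24). Testing λ = 4:
  p(4) = 64 - 160 + 120 - 24 = 0  ✓
  Dividing out (λ - 4): p(λ) = (λ - 4)(λ² - 6λ + 6).
Step 3 — remaining eigenvalues from the quadratic λ² - 6λ + 6 = 0:
  Δ = 6² - 4·6 = 36 - 24 = 12,  λ = (6 ± √12)/2 = (6 ± 3.4641)/2 ≈ 4.7321 or 1.2679.
  Sorted: λ_1 = 4.7321,  λ_2 = 4,  λ_3 = 1.2679  (check: sum = 10 = tr ✓).

Step 4 — unit eigenvector for λ_1 ≈ 4.7321: v spans the null space of (Sigma - λ_1 I), whose rows are
  r_1 = (-1.7321, 1, 1),  r_2 = (1, -0.7321, -1),  r_3 = (1, -1, -1.7321).
  v is orthogonal to every row, so take v ∝ r_1 × r_2 = ((1)·(-1) - (1)·(-0.7321), (1)·(1) - (-1.7321)·(-1), (-1.7321)·(-0.7321) - (1)·(1)) ≈ (-0.2679, -0.7321, 0.2679).
  Rescale (multiply by -1 so the first nonzero entry is positive): u = (0.2679, 0.7321, -0.2679).
  ||u|| = √((0.2679)² + (0.7321)² + (-0.2679)²) = √(0.6795) ≈ 0.8243,  v_1 = u/||u|| ≈ (0.3251, 0.8881, -0.3251) (||v_1|| = 1).

λ_1 = 4.7321,  λ_2 = 4,  λ_3 = 1.2679;  v_1 ≈ (0.3251, 0.8881, -0.3251)


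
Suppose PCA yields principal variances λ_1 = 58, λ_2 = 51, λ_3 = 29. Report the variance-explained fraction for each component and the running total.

Step 1 — total variance = trace(Sigma) = Σ λ_i = 58 + 51 + 29 = 138.

Step 2 — fraction explained by component i = λ_i / Σ λ:
  PC1: 58/138 = 0.4203
  PC2: 51/138 = 0.3696
  PC3: 29/138 = 0.2101

Step 3 — cumulative fraction after k components = (λ_1 + ... + λ_k) / Σ λ:
  k = 1: 58/138 = 0.4203
  k = 2: (58 + 51)/138 = 109/138 = 0.7899
  k = 3: (58 + 51 + 29)/138 = 138/138 = 1

Summary (fraction, with percent):

explained: PC1 0.4203 (42.03%), PC2 0.3696 (36.96%), PC3 0.2101 (21.01%);  cumulative: 0.4203, 0.7899, 1


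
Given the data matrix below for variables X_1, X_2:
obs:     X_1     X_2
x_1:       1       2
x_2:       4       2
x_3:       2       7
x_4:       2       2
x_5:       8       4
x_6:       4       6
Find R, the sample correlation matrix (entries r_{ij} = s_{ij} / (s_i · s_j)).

Step 1 — column means:
  mean(X_1) = (1 + 4 + 2 + 2 + 8 + 4) / 6 = 21/6 = 3.5
  mean(X_2) = (2 + 2 + 7 + 2 + 4 + 6) / 6 = 23/6 = 3.8333

Step 2 — sample variances and covariances s[i,j] = (1/(n-1)) · Σ_k (x_{k,i} - mean_i) · (x_{k,j} - mean_j), with n-1 = 5:
  s[X_1,X_1] = ((-2.5)·(-2.5) + (0.5)·(0.5) + (-1.5)·(-1.5) + (-1.5)·(-1.5) + (4.5)·(4.5) + (0.5)·(0.5)) / 5 = 31.5/5 = 6.3
  s[X_1,X_2] = ((-2.5)·(-1.8333) + (0.5)·(-1.8333) + (-1.5)·(3.1667) + (-1.5)·(-1.8333) + (4.5)·(0.1667) + (0.5)·(2.1667)) / 5 = 3.5/5 = 0.7
  s[X_2,X_2] = ((-1.8333)·(-1.8333) + (-1.8333)·(-1.8333) + (3.1667)·(3.1667) + (-1.8333)·(-1.8333) + (0.1667)·(0.1667) + (2.1667)·(2.1667)) / 5 = 24.8333/5 = 4.9667
  Sample standard deviations s_i = √(s[i,i]):
  s(X_1) = √(6.3) = 2.51
  s(X_2) = √(4.9667) = 2.2286

Step 3 — r_{ij} = s_{ij} / (s_i · s_j):
  r[X_1,X_1] = 1 (diagonal).
  r[X_1,X_2] = 0.7 / (2.51 · 2.2286) = 0.7 / 5.5937 = 0.1251
  r[X_2,X_2] = 1 (diagonal).

R is symmetric with unit diagonal. Assembling:

R = [[1, 0.1251],
 [0.1251, 1]]


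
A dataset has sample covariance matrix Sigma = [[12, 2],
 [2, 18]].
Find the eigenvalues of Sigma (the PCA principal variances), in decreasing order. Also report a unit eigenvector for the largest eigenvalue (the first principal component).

Step 1 — characteristic polynomial of 2×2 Sigma:
  det(Sigma - λI) = λ² - trace · λ + det = 0.
  trace = 12 + 18 = 30, det = 12·18 - (2)² = 212.
Step 2 — discriminant:
  Δ = trace² - 4·det = 900 - 848 = 52.
Step 3 — eigenvalues:
  λ = (trace ± √Δ)/2 = (30 ± 7.2111)/2,
  λ_1 = 18.6056,  λ_2 = 11.3944.

Step 4 — unit eigenvector for λ_1: solve (Sigma - λ_1 I)v = 0. First row:
  (12 - 18.6056)·v_x + (2)·v_y = 0, i.e. (-6.6056)·v_x + (2)·v_y = 0,
  so v ∝ (b, λ_1 - a) = (2, 6.6056) = u.
  ||u|| = √((2)² + (6.6056)²) = √(47.6333) ≈ 6.9017,
  v_1 = u/||u|| ≈ (0.2898, 0.9571) (||v_1|| = 1).

λ_1 = 18.6056,  λ_2 = 11.3944;  v_1 ≈ (0.2898, 0.9571)


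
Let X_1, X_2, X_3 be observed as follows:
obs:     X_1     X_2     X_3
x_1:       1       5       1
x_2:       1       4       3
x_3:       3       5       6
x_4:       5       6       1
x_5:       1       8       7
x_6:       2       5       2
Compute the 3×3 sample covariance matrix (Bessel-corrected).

Step 1 — column means:
  mean(X_1) = (1 + 1 + 3 + 5 + 1 + 2) / 6 = 13/6 = 2.1667
  mean(X_2) = (5 + 4 + 5 + 6 + 8 + 5) / 6 = 33/6 = 5.5
  mean(X_3) = (1 + 3 + 6 + 1 + 7 + 2) / 6 = 20/6 = 3.3333

Step 2 — sample covariance S[i,j] = (1/(n-1)) · Σ_k (x_{k,i} - mean_i) · (x_{k,j} - mean_j), with n-1 = 5.
  S[X_1,X_1] = ((-1.1667)·(-1.1667) + (-1.1667)·(-1.1667) + (0.8333)·(0.8333) + (2.8333)·(2.8333) + (-1.1667)·(-1.1667) + (-0.1667)·(-0.1667)) / 5 = 12.8333/5 = 2.5667
  S[X_1,X_2] = ((-1.1667)·(-0.5) + (-1.1667)·(-1.5) + (0.8333)·(-0.5) + (2.8333)·(0.5) + (-1.1667)·(2.5) + (-0.1667)·(-0.5)) / 5 = 0.5/5 = 0.1
  S[X_1,X_3] = ((-1.1667)·(-2.3333) + (-1.1667)·(-0.3333) + (0.8333)·(2.6667) + (2.8333)·(-2.3333) + (-1.1667)·(3.6667) + (-0.1667)·(-1.3333)) / 5 = -5.3333/5 = -1.0667
  S[X_2,X_2] = ((-0.5)·(-0.5) + (-1.5)·(-1.5) + (-0.5)·(-0.5) + (0.5)·(0.5) + (2.5)·(2.5) + (-0.5)·(-0.5)) / 5 = 9.5/5 = 1.9
  S[X_2,X_3] = ((-0.5)·(-2.3333) + (-1.5)·(-0.3333) + (-0.5)·(2.6667) + (0.5)·(-2.3333) + (2.5)·(3.6667) + (-0.5)·(-1.3333)) / 5 = 9/5 = 1.8
  S[X_3,X_3] = ((-2.3333)·(-2.3333) + (-0.3333)·(-0.3333) + (2.6667)·(2.6667) + (-2.3333)·(-2.3333) + (3.6667)·(3.6667) + (-1.3333)·(-1.3333)) / 5 = 33.3333/5 = 6.6667

S is symmetric (S[j,i] = S[i,j]). Assembling:

S = [[2.5667, 0.1, -1.0667],
 [0.1, 1.9, 1.8],
 [-1.0667, 1.8, 6.6667]]


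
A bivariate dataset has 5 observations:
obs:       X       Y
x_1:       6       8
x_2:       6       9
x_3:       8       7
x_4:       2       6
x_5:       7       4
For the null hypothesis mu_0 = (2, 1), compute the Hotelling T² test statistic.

Step 1 — sample mean vector:
  mean(X) = (6 + 6 + 8 + 2 + 7) / 5 = 29/5 = 5.8
  mean(Y) = (8 + 9 + 7 + 6 + 4) / 5 = 34/5 = 6.8
  x̄ = (5.8, 6.8),  deviation x̄ - mu_0 = (5.8, 6.8) - (2, 1) = (3.8, 5.8).

Step 2 — sample covariance matrix, S[i,j] = (1/(n-1)) · Σ_k (x_{k,i} - mean_i) · (x_{k,j} - mean_j), divisor n-1 = 4:
  S[X,X] = ((0.2)·(0.2) + (0.2)·(0.2) + (2.2)·(2.2) + (-3.8)·(-3.8) + (1.2)·(1.2)) / 4 = 20.8/4 = 5.2
  S[X,Y] = ((0.2)·(1.2) + (0.2)·(2.2) + (2.2)·(0.2) + (-3.8)·(-0.8) + (1.2)·(-2.8)) / 4 = 0.8/4 = 0.2
  S[Y,Y] = ((1.2)·(1.2) + (2.2)·(2.2) + (0.2)·(0.2) + (-0.8)·(-0.8) + (-2.8)·(-2.8)) / 4 = 14.8/4 = 3.7
  S = [[5.2, 0.2],
 [0.2, 3.7]].

Step 3 — invert S. det(S) = 5.2·3.7 - (0.2)² = 19.2.
  S^{-1} = (1/det) · [[d, -b], [-b, a]] = [[0.1927, -0.0104],
 [-0.0104, 0.2708]].

Step 4 — quadratic form (x̄ - mu_0)^T · S^{-1} · (x̄ - mu_0):
  S^{-1} · (x̄ - mu_0) = (0.6719, 1.5312),
  (x̄ - mu_0)^T · [...] = (3.8)·(0.6719) + (5.8)·(1.5312) = 11.4344.

Step 5 — scale by n: T² = 5 · 11.4344 = 57.1719.

T² ≈ 57.1719


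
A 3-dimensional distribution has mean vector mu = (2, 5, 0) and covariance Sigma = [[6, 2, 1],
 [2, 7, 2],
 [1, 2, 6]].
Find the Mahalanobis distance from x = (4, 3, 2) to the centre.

Step 1 — centre the observation: (x - mu) = (2, -2, 2).

Step 2 — invert Sigma (cofactor / det for 3×3, or solve directly):
  Sigma^{-1} = [[0.1854, -0.0488, -0.0146],
 [-0.0488, 0.1707, -0.0488],
 [-0.0146, -0.0488, 0.1854]].

Step 3 — form the quadratic (x - mu)^T · Sigma^{-1} · (x - mu):
  Sigma^{-1} · (x - mu) = (0.439, -0.5366, 0.439).
  (x - mu)^T · [Sigma^{-1} · (x - mu)] = (2)·(0.439) + (-2)·(-0.5366) + (2)·(0.439) = 2.8293.

Step 4 — take square root: d = √(2.8293) ≈ 1.682.

d(x, mu) = √(2.8293) ≈ 1.682


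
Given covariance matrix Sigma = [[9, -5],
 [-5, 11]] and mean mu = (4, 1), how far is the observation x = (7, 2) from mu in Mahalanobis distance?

Step 1 — centre the observation: (x - mu) = (3, 1).

Step 2 — invert Sigma. det(Sigma) = 9·11 - (-5)² = 74.
  Sigma^{-1} = (1/det) · [[d, -b], [-b, a]] = [[0.1486, 0.0676],
 [0.0676, 0.1216]].

Step 3 — form the quadratic (x - mu)^T · Sigma^{-1} · (x - mu):
  Sigma^{-1} · (x - mu) = (0.5135, 0.3243).
  (x - mu)^T · [Sigma^{-1} · (x - mu)] = (3)·(0.5135) + (1)·(0.3243) = 1.8649.

Step 4 — take square root: d = √(1.8649) ≈ 1.3656.

d(x, mu) = √(1.8649) ≈ 1.3656


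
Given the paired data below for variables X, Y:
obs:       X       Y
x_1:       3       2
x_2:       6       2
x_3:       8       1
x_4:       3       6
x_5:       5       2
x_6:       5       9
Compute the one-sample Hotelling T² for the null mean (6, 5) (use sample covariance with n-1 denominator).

Step 1 — sample mean vector:
  mean(X) = (3 + 6 + 8 + 3 + 5 + 5) / 6 = 30/6 = 5
  mean(Y) = (2 + 2 + 1 + 6 + 2 + 9) / 6 = 22/6 = 3.6667
  x̄ = (5, 3.6667),  deviation x̄ - mu_0 = (5, 3.6667) - (6, 5) = (-1, -1.3333).

Step 2 — sample covariance matrix, S[i,j] = (1/(n-1)) · Σ_k (x_{k,i} - mean_i) · (x_{k,j} - mean_j), divisor n-1 = 5:
  S[X,X] = ((-2)·(-2) + (1)·(1) + (3)·(3) + (-2)·(-2) + (0)·(0) + (0)·(0)) / 5 = 18/5 = 3.6
  S[X,Y] = ((-2)·(-1.6667) + (1)·(-1.6667) + (3)·(-2.6667) + (-2)·(2.3333) + (0)·(-1.6667) + (0)·(5.3333)) / 5 = -11/5 = -2.2
  S[Y,Y] = ((-1.6667)·(-1.6667) + (-1.6667)·(-1.6667) + (-2.6667)·(-2.6667) + (2.3333)·(2.3333) + (-1.6667)·(-1.6667) + (5.3333)·(5.3333)) / 5 = 49.3333/5 = 9.8667
  S = [[3.6, -2.2],
 [-2.2, 9.8667]].

Step 3 — invert S. det(S) = 3.6·9.8667 - (-2.2)² = 30.68.
  S^{-1} = (1/det) · [[d, -b], [-b, a]] = [[0.3216, 0.0717],
 [0.0717, 0.1173]].

Step 4 — quadratic form (x̄ - mu_0)^T · S^{-1} · (x̄ - mu_0):
  S^{-1} · (x̄ - mu_0) = (-0.4172, -0.2282),
  (x̄ - mu_0)^T · [...] = (-1)·(-0.4172) + (-1.3333)·(-0.2282) = 0.7214.

Step 5 — scale by n: T² = 6 · 0.7214 = 4.3286.

T² ≈ 4.3286


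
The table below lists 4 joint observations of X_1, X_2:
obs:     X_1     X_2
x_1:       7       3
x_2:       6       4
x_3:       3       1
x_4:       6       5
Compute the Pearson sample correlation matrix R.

Step 1 — column means:
  mean(X_1) = (7 + 6 + 3 + 6) / 4 = 22/4 = 5.5
  mean(X_2) = (3 + 4 + 1 + 5) / 4 = 13/4 = 3.25

Step 2 — sample variances and covariances s[i,j] = (1/(n-1)) · Σ_k (x_{k,i} - mean_i) · (x_{k,j} - mean_j), with n-1 = 3:
  s[X_1,X_1] = ((1.5)·(1.5) + (0.5)·(0.5) + (-2.5)·(-2.5) + (0.5)·(0.5)) / 3 = 9/3 = 3
  s[X_1,X_2] = ((1.5)·(-0.25) + (0.5)·(0.75) + (-2.5)·(-2.25) + (0.5)·(1.75)) / 3 = 6.5/3 = 2.1667
  s[X_2,X_2] = ((-0.25)·(-0.25) + (0.75)·(0.75) + (-2.25)·(-2.25) + (1.75)·(1.75)) / 3 = 8.75/3 = 2.9167
  Sample standard deviations s_i = √(s[i,i]):
  s(X_1) = √(3) = 1.7321
  s(X_2) = √(2.9167) = 1.7078

Step 3 — r_{ij} = s_{ij} / (s_i · s_j):
  r[X_1,X_1] = 1 (diagonal).
  r[X_1,X_2] = 2.1667 / (1.7321 · 1.7078) = 2.1667 / 2.958 = 0.7325
  r[X_2,X_2] = 1 (diagonal).

R is symmetric with unit diagonal. Assembling:

R = [[1, 0.7325],
 [0.7325, 1]]


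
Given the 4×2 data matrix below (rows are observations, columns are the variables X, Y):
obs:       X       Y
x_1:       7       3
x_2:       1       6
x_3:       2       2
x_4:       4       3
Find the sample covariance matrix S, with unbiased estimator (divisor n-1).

Step 1 — column means:
  mean(X) = (7 + 1 + 2 + 4) / 4 = 14/4 = 3.5
  mean(Y) = (3 + 6 + 2 + 3) / 4 = 14/4 = 3.5

Step 2 — sample covariance S[i,j] = (1/(n-1)) · Σ_k (x_{k,i} - mean_i) · (x_{k,j} - mean_j), with n-1 = 3.
  S[X,X] = ((3.5)·(3.5) + (-2.5)·(-2.5) + (-1.5)·(-1.5) + (0.5)·(0.5)) / 3 = 21/3 = 7
  S[X,Y] = ((3.5)·(-0.5) + (-2.5)·(2.5) + (-1.5)·(-1.5) + (0.5)·(-0.5)) / 3 = -6/3 = -2
  S[Y,Y] = ((-0.5)·(-0.5) + (2.5)·(2.5) + (-1.5)·(-1.5) + (-0.5)·(-0.5)) / 3 = 9/3 = 3

S is symmetric (S[j,i] = S[i,j]). Assembling:

S = [[7, -2],
 [-2, 3]]


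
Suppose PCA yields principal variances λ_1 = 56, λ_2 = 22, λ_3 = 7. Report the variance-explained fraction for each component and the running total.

Step 1 — total variance = trace(Sigma) = Σ λ_i = 56 + 22 + 7 = 85.

Step 2 — fraction explained by component i = λ_i / Σ λ:
  PC1: 56/85 = 0.6588
  PC2: 22/85 = 0.2588
  PC3: 7/85 = 0.0824

Step 3 — cumulative fraction after k components = (λ_1 + ... + λ_k) / Σ λ:
  k = 1: 56/85 = 0.6588
  k = 2: (56 + 22)/85 = 78/85 = 0.9176
  k = 3: (56 + 22 + 7)/85 = 85/85 = 1

Summary (fraction, with percent):

explained: PC1 0.6588 (65.88%), PC2 0.2588 (25.88%), PC3 0.0824 (8.24%);  cumulative: 0.6588, 0.9176, 1


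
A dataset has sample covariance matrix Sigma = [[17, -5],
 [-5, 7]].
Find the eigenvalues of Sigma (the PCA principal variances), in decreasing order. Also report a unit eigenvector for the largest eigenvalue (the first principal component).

Step 1 — characteristic polynomial of 2×2 Sigma:
  det(Sigma - λI) = λ² - trace · λ + det = 0.
  trace = 17 + 7 = 24, det = 17·7 - (-5)² = 94.
Step 2 — discriminant:
  Δ = trace² - 4·det = 576 - 376 = 200.
Step 3 — eigenvalues:
  λ = (trace ± √Δ)/2 = (24 ± 14.1421)/2,
  λ_1 = 19.0711,  λ_2 = 4.9289.

Step 4 — unit eigenvector for λ_1: solve (Sigma - λ_1 I)v = 0. First row:
  (17 - 19.0711)·v_x + (-5)·v_y = 0, i.e. (-2.0711)·v_x + (-5)·v_y = 0,
  so v ∝ (b, λ_1 - a) = (-5, 2.0711); multiply by -1 so the first entry is positive: u = (5, -2.0711).
  ||u|| = √((5)² + (-2.0711)²) = √(29.2893) ≈ 5.412,
  v_1 = u/||u|| ≈ (0.9239, -0.3827) (||v_1|| = 1).

λ_1 = 19.0711,  λ_2 = 4.9289;  v_1 ≈ (0.9239, -0.3827)


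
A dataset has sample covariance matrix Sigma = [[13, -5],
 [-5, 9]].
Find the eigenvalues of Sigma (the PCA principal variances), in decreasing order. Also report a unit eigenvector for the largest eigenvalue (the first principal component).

Step 1 — characteristic polynomial of 2×2 Sigma:
  det(Sigma - λI) = λ² - trace · λ + det = 0.
  trace = 13 + 9 = 22, det = 13·9 - (-5)² = 92.
Step 2 — discriminant:
  Δ = trace² - 4·det = 484 - 368 = 116.
Step 3 — eigenvalues:
  λ = (trace ± √Δ)/2 = (22 ± 10.7703)/2,
  λ_1 = 16.3852,  λ_2 = 5.6148.

Step 4 — unit eigenvector for λ_1: solve (Sigma - λ_1 I)v = 0. First row:
  (13 - 16.3852)·v_x + (-5)·v_y = 0, i.e. (-3.3852)·v_x + (-5)·v_y = 0,
  so v ∝ (b, λ_1 - a) = (-5, 3.3852); multiply by -1 so the first entry is positive: u = (5, -3.3852).
  ||u|| = √((5)² + (-3.3852)²) = √(36.4593) ≈ 6.0382,
  v_1 = u/||u|| ≈ (0.8281, -0.5606) (||v_1|| = 1).

λ_1 = 16.3852,  λ_2 = 5.6148;  v_1 ≈ (0.8281, -0.5606)


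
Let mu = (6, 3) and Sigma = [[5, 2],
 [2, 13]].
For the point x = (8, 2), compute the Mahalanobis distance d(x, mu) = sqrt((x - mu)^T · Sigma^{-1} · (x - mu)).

Step 1 — centre the observation: (x - mu) = (2, -1).

Step 2 — invert Sigma. det(Sigma) = 5·13 - (2)² = 61.
  Sigma^{-1} = (1/det) · [[d, -b], [-b, a]] = [[0.2131, -0.0328],
 [-0.0328, 0.082]].

Step 3 — form the quadratic (x - mu)^T · Sigma^{-1} · (x - mu):
  Sigma^{-1} · (x - mu) = (0.459, -0.1475).
  (x - mu)^T · [Sigma^{-1} · (x - mu)] = (2)·(0.459) + (-1)·(-0.1475) = 1.0656.

Step 4 — take square root: d = √(1.0656) ≈ 1.0323.

d(x, mu) = √(1.0656) ≈ 1.0323


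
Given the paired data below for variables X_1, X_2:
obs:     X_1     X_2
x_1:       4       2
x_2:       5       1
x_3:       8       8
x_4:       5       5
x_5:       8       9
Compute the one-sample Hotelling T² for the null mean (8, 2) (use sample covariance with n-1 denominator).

Step 1 — sample mean vector:
  mean(X_1) = (4 + 5 + 8 + 5 + 8) / 5 = 30/5 = 6
  mean(X_2) = (2 + 1 + 8 + 5 + 9) / 5 = 25/5 = 5
  x̄ = (6, 5),  deviation x̄ - mu_0 = (6, 5) - (8, 2) = (-2, 3).

Step 2 — sample covariance matrix, S[i,j] = (1/(n-1)) · Σ_k (x_{k,i} - mean_i) · (x_{k,j} - mean_j), divisor n-1 = 4:
  S[X_1,X_1] = ((-2)·(-2) + (-1)·(-1) + (2)·(2) + (-1)·(-1) + (2)·(2)) / 4 = 14/4 = 3.5
  S[X_1,X_2] = ((-2)·(-3) + (-1)·(-4) + (2)·(3) + (-1)·(0) + (2)·(4)) / 4 = 24/4 = 6
  S[X_2,X_2] = ((-3)·(-3) + (-4)·(-4) + (3)·(3) + (0)·(0) + (4)·(4)) / 4 = 50/4 = 12.5
  S = [[3.5, 6],
 [6, 12.5]].

Step 3 — invert S. det(S) = 3.5·12.5 - (6)² = 7.75.
  S^{-1} = (1/det) · [[d, -b], [-b, a]] = [[1.6129, -0.7742],
 [-0.7742, 0.4516]].

Step 4 — quadratic form (x̄ - mu_0)^T · S^{-1} · (x̄ - mu_0):
  S^{-1} · (x̄ - mu_0) = (-5.5484, 2.9032),
  (x̄ - mu_0)^T · [...] = (-2)·(-5.5484) + (3)·(2.9032) = 19.8065.

Step 5 — scale by n: T² = 5 · 19.8065 = 99.0323.

T² ≈ 99.0323


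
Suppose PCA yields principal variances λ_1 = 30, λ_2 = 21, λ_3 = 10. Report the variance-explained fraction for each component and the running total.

Step 1 — total variance = trace(Sigma) = Σ λ_i = 30 + 21 + 10 = 61.

Step 2 — fraction explained by component i = λ_i / Σ λ:
  PC1: 30/61 = 0.4918
  PC2: 21/61 = 0.3443
  PC3: 10/61 = 0.1639

Step 3 — cumulative fraction after k components = (λ_1 + ... + λ_k) / Σ λ:
  k = 1: 30/61 = 0.4918
  k = 2: (30 + 21)/61 = 51/61 = 0.8361
  k = 3: (30 + 21 + 10)/61 = 61/61 = 1

Summary (fraction, with percent):

explained: PC1 0.4918 (49.18%), PC2 0.3443 (34.43%), PC3 0.1639 (16.39%);  cumulative: 0.4918, 0.8361, 1


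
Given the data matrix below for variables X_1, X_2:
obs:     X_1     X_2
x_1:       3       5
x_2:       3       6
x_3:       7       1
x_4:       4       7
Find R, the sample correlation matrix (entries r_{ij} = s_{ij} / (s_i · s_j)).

Step 1 — column means:
  mean(X_1) = (3 + 3 + 7 + 4) / 4 = 17/4 = 4.25
  mean(X_2) = (5 + 6 + 1 + 7) / 4 = 19/4 = 4.75

Step 2 — sample variances and covariances s[i,j] = (1/(n-1)) · Σ_k (x_{k,i} - mean_i) · (x_{k,j} - mean_j), with n-1 = 3:
  s[X_1,X_1] = ((-1.25)·(-1.25) + (-1.25)·(-1.25) + (2.75)·(2.75) + (-0.25)·(-0.25)) / 3 = 10.75/3 = 3.5833
  s[X_1,X_2] = ((-1.25)·(0.25) + (-1.25)·(1.25) + (2.75)·(-3.75) + (-0.25)·(2.25)) / 3 = -12.75/3 = -4.25
  s[X_2,X_2] = ((0.25)·(0.25) + (1.25)·(1.25) + (-3.75)·(-3.75) + (2.25)·(2.25)) / 3 = 20.75/3 = 6.9167
  Sample standard deviations s_i = √(s[i,i]):
  s(X_1) = √(3.5833) = 1.893
  s(X_2) = √(6.9167) = 2.63

Step 3 — r_{ij} = s_{ij} / (s_i · s_j):
  r[X_1,X_1] = 1 (diagonal).
  r[X_1,X_2] = -4.25 / (1.893 · 2.63) = -4.25 / 4.9784 = -0.8537
  r[X_2,X_2] = 1 (diagonal).

R is symmetric with unit diagonal. Assembling:

R = [[1, -0.8537],
 [-0.8537, 1]]


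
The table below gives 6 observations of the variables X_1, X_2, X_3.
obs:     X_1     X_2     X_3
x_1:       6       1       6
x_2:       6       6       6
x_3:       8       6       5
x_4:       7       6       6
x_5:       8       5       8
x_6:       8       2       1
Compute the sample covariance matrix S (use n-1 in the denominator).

Step 1 — column means:
  mean(X_1) = (6 + 6 + 8 + 7 + 8 + 8) / 6 = 43/6 = 7.1667
  mean(X_2) = (1 + 6 + 6 + 6 + 5 + 2) / 6 = 26/6 = 4.3333
  mean(X_3) = (6 + 6 + 5 + 6 + 8 + 1) / 6 = 32/6 = 5.3333

Step 2 — sample covariance S[i,j] = (1/(n-1)) · Σ_k (x_{k,i} - mean_i) · (x_{k,j} - mean_j), with n-1 = 5.
  S[X_1,X_1] = ((-1.1667)·(-1.1667) + (-1.1667)·(-1.1667) + (0.8333)·(0.8333) + (-0.1667)·(-0.1667) + (0.8333)·(0.8333) + (0.8333)·(0.8333)) / 5 = 4.8333/5 = 0.9667
  S[X_1,X_2] = ((-1.1667)·(-3.3333) + (-1.1667)·(1.6667) + (0.8333)·(1.6667) + (-0.1667)·(1.6667) + (0.8333)·(0.6667) + (0.8333)·(-2.3333)) / 5 = 1.6667/5 = 0.3333
  S[X_1,X_3] = ((-1.1667)·(0.6667) + (-1.1667)·(0.6667) + (0.8333)·(-0.3333) + (-0.1667)·(0.6667) + (0.8333)·(2.6667) + (0.8333)·(-4.3333)) / 5 = -3.3333/5 = -0.6667
  S[X_2,X_2] = ((-3.3333)·(-3.3333) + (1.6667)·(1.6667) + (1.6667)·(1.6667) + (1.6667)·(1.6667) + (0.6667)·(0.6667) + (-2.3333)·(-2.3333)) / 5 = 25.3333/5 = 5.0667
  S[X_2,X_3] = ((-3.3333)·(0.6667) + (1.6667)·(0.6667) + (1.6667)·(-0.3333) + (1.6667)·(0.6667) + (0.6667)·(2.6667) + (-2.3333)·(-4.3333)) / 5 = 11.3333/5 = 2.2667
  S[X_3,X_3] = ((0.6667)·(0.6667) + (0.6667)·(0.6667) + (-0.3333)·(-0.3333) + (0.6667)·(0.6667) + (2.6667)·(2.6667) + (-4.3333)·(-4.3333)) / 5 = 27.3333/5 = 5.4667

S is symmetric (S[j,i] = S[i,j]). Assembling:

S = [[0.9667, 0.3333, -0.6667],
 [0.3333, 5.0667, 2.2667],
 [-0.6667, 2.2667, 5.4667]]


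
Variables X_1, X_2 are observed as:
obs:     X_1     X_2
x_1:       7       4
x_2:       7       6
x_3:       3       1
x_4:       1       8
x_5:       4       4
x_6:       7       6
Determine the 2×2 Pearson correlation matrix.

Step 1 — column means:
  mean(X_1) = (7 + 7 + 3 + 1 + 4 + 7) / 6 = 29/6 = 4.8333
  mean(X_2) = (4 + 6 + 1 + 8 + 4 + 6) / 6 = 29/6 = 4.8333

Step 2 — sample variances and covariances s[i,j] = (1/(n-1)) · Σ_k (x_{k,i} - mean_i) · (x_{k,j} - mean_j), with n-1 = 5:
  s[X_1,X_1] = ((2.1667)·(2.1667) + (2.1667)·(2.1667) + (-1.8333)·(-1.8333) + (-3.8333)·(-3.8333) + (-0.8333)·(-0.8333) + (2.1667)·(2.1667)) / 5 = 32.8333/5 = 6.5667
  s[X_1,X_2] = ((2.1667)·(-0.8333) + (2.1667)·(1.1667) + (-1.8333)·(-3.8333) + (-3.8333)·(3.1667) + (-0.8333)·(-0.8333) + (2.1667)·(1.1667)) / 5 = -1.1667/5 = -0.2333
  s[X_2,X_2] = ((-0.8333)·(-0.8333) + (1.1667)·(1.1667) + (-3.8333)·(-3.8333) + (3.1667)·(3.1667) + (-0.8333)·(-0.8333) + (1.1667)·(1.1667)) / 5 = 28.8333/5 = 5.7667
  Sample standard deviations s_i = √(s[i,i]):
  s(X_1) = √(6.5667) = 2.5626
  s(X_2) = √(5.7667) = 2.4014

Step 3 — r_{ij} = s_{ij} / (s_i · s_j):
  r[X_1,X_1] = 1 (diagonal).
  r[X_1,X_2] = -0.2333 / (2.5626 · 2.4014) = -0.2333 / 6.1537 = -0.0379
  r[X_2,X_2] = 1 (diagonal).

R is symmetric with unit diagonal. Assembling:

R = [[1, -0.0379],
 [-0.0379, 1]]


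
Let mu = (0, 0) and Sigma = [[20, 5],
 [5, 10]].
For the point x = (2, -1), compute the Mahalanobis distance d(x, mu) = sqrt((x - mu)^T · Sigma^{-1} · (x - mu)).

Step 1 — centre the observation: (x - mu) = (2, -1).

Step 2 — invert Sigma. det(Sigma) = 20·10 - (5)² = 175.
  Sigma^{-1} = (1/det) · [[d, -b], [-b, a]] = [[0.0571, -0.0286],
 [-0.0286, 0.1143]].

Step 3 — form the quadratic (x - mu)^T · Sigma^{-1} · (x - mu):
  Sigma^{-1} · (x - mu) = (0.1429, -0.1714).
  (x - mu)^T · [Sigma^{-1} · (x - mu)] = (2)·(0.1429) + (-1)·(-0.1714) = 0.4571.

Step 4 — take square root: d = √(0.4571) ≈ 0.6761.

d(x, mu) = √(0.4571) ≈ 0.6761


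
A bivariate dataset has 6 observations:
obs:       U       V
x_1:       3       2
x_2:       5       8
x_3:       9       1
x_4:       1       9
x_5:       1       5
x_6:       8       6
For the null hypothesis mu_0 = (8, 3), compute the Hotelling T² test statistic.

Step 1 — sample mean vector:
  mean(U) = (3 + 5 + 9 + 1 + 1 + 8) / 6 = 27/6 = 4.5
  mean(V) = (2 + 8 + 1 + 9 + 5 + 6) / 6 = 31/6 = 5.1667
  x̄ = (4.5, 5.1667),  deviation x̄ - mu_0 = (4.5, 5.1667) - (8, 3) = (-3.5, 2.1667).

Step 2 — sample covariance matrix, S[i,j] = (1/(n-1)) · Σ_k (x_{k,i} - mean_i) · (x_{k,j} - mean_j), divisor n-1 = 5:
  S[U,U] = ((-1.5)·(-1.5) + (0.5)·(0.5) + (4.5)·(4.5) + (-3.5)·(-3.5) + (-3.5)·(-3.5) + (3.5)·(3.5)) / 5 = 59.5/5 = 11.9
  S[U,V] = ((-1.5)·(-3.1667) + (0.5)·(2.8333) + (4.5)·(-4.1667) + (-3.5)·(3.8333) + (-3.5)·(-0.1667) + (3.5)·(0.8333)) / 5 = -22.5/5 = -4.5
  S[V,V] = ((-3.1667)·(-3.1667) + (2.8333)·(2.8333) + (-4.1667)·(-4.1667) + (3.8333)·(3.8333) + (-0.1667)·(-0.1667) + (0.8333)·(0.8333)) / 5 = 50.8333/5 = 10.1667
  S = [[11.9, -4.5],
 [-4.5, 10.1667]].

Step 3 — invert S. det(S) = 11.9·10.1667 - (-4.5)² = 100.7333.
  S^{-1} = (1/det) · [[d, -b], [-b, a]] = [[0.1009, 0.0447],
 [0.0447, 0.1181]].

Step 4 — quadratic form (x̄ - mu_0)^T · S^{-1} · (x̄ - mu_0):
  S^{-1} · (x̄ - mu_0) = (-0.2565, 0.0996),
  (x̄ - mu_0)^T · [...] = (-3.5)·(-0.2565) + (2.1667)·(0.0996) = 1.1134.

Step 5 — scale by n: T² = 6 · 1.1134 = 6.6803.

T² ≈ 6.6803


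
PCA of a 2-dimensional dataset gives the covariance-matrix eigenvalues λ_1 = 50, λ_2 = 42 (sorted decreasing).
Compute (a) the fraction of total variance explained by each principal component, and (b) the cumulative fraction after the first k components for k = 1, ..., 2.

Step 1 — total variance = trace(Sigma) = Σ λ_i = 50 + 42 = 92.

Step 2 — fraction explained by component i = λ_i / Σ λ:
  PC1: 50/92 = 0.5435
  PC2: 42/92 = 0.4565

Step 3 — cumulative fraction after k components = (λ_1 + ... + λ_k) / Σ λ:
  k = 1: 50/92 = 0.5435
  k = 2: (50 + 42)/92 = 92/92 = 1

Summary (fraction, with percent):

explained: PC1 0.5435 (54.35%), PC2 0.4565 (45.65%);  cumulative: 0.5435, 1


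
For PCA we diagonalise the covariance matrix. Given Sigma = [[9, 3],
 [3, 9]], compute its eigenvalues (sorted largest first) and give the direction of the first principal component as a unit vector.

Step 1 — characteristic polynomial of 2×2 Sigma:
  det(Sigma - λI) = λ² - trace · λ + det = 0.
  trace = 9 + 9 = 18, det = 9·9 - (3)² = 72.
Step 2 — discriminant:
  Δ = trace² - 4·det = 324 - 288 = 36.
Step 3 — eigenvalues:
  λ = (trace ± √Δ)/2 = (18 ± 6)/2,
  λ_1 = 12,  λ_2 = 6.

Step 4 — unit eigenvector for λ_1: solve (Sigma - λ_1 I)v = 0. First row:
  (9 - 12)·v_x + (3)·v_y = 0, i.e. (-3)·v_x + (3)·v_y = 0,
  so v ∝ (b, λ_1 - a) = (3, 3) = u.
  ||u|| = √((3)² + (3)²) = √(18) ≈ 4.2426,
  v_1 = u/||u|| ≈ (0.7071, 0.7071) (||v_1|| = 1).

λ_1 = 12,  λ_2 = 6;  v_1 ≈ (0.7071, 0.7071)


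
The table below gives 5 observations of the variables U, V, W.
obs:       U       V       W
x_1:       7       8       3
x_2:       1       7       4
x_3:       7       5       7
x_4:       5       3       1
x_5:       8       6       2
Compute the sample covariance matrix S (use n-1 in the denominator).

Step 1 — column means:
  mean(U) = (7 + 1 + 7 + 5 + 8) / 5 = 28/5 = 5.6
  mean(V) = (8 + 7 + 5 + 3 + 6) / 5 = 29/5 = 5.8
  mean(W) = (3 + 4 + 7 + 1 + 2) / 5 = 17/5 = 3.4

Step 2 — sample covariance S[i,j] = (1/(n-1)) · Σ_k (x_{k,i} - mean_i) · (x_{k,j} - mean_j), with n-1 = 4.
  S[U,U] = ((1.4)·(1.4) + (-4.6)·(-4.6) + (1.4)·(1.4) + (-0.6)·(-0.6) + (2.4)·(2.4)) / 4 = 31.2/4 = 7.8
  S[U,V] = ((1.4)·(2.2) + (-4.6)·(1.2) + (1.4)·(-0.8) + (-0.6)·(-2.8) + (2.4)·(0.2)) / 4 = -1.4/4 = -0.35
  S[U,W] = ((1.4)·(-0.4) + (-4.6)·(0.6) + (1.4)·(3.6) + (-0.6)·(-2.4) + (2.4)·(-1.4)) / 4 = -0.2/4 = -0.05
  S[V,V] = ((2.2)·(2.2) + (1.2)·(1.2) + (-0.8)·(-0.8) + (-2.8)·(-2.8) + (0.2)·(0.2)) / 4 = 14.8/4 = 3.7
  S[V,W] = ((2.2)·(-0.4) + (1.2)·(0.6) + (-0.8)·(3.6) + (-2.8)·(-2.4) + (0.2)·(-1.4)) / 4 = 3.4/4 = 0.85
  S[W,W] = ((-0.4)·(-0.4) + (0.6)·(0.6) + (3.6)·(3.6) + (-2.4)·(-2.4) + (-1.4)·(-1.4)) / 4 = 21.2/4 = 5.3

S is symmetric (S[j,i] = S[i,j]). Assembling:

S = [[7.8, -0.35, -0.05],
 [-0.35, 3.7, 0.85],
 [-0.05, 0.85, 5.3]]
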